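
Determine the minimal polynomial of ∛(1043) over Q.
m_α(x) = x^3 - 1043

α satisfies α^3 = 1043, so x^3 - 1043 annihilates α. By the rational root test, a rational root p/q (in lowest terms) of x^3 - 1043 would satisfy p^3 = 1043 q^3, forcing q = 1 and p^3 = 1043; but 1043 is not a perfect cube, contradiction. A monic cubic over Q with no rational root is irreducible (any nontrivial factorization would include a linear factor). Hence x^3 - 1043 is the minimal polynomial of α, and in particular [Q(α):Q] = 3.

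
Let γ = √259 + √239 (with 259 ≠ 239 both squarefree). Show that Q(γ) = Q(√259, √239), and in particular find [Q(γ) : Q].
[Q(γ) : Q] = 4 (equivalently, Q(γ) = Q(√259, √239))

Obviously Q(γ) ⊆ Q(√259, √239), and [Q(√259, √239):Q] = 4 (since 259, 239 are distinct squarefree integers > 1 with 61901 not a perfect square). To show equality we compute the minimal polynomial of γ. From γ = √259 + √239: γ^2 = 259 + 2√(61901) + 239 = 498 + 2√(61901), so γ^2 - 498 = 2√(61901); squaring, (γ^2 - 498)^2 = 4·61901, i.e. γ^4 - 996γ^2 + 248004 - 247604 = 0, i.e. γ^4 - 996γ^2 + 400 = 0. So γ is a root of x^4 - 996x^2 + 400. This polynomial is irreducible over Q: it has no rational root (each ±√259 ± √239 is irrational), and any factorization into two quadratics over Q would force √(61901) ∈ Q (pairing opposite roots) or √259, √239 ∈ Q (other pairings), all impossible. Hence [Q(γ):Q] = 4 = [Q(√259, √239):Q], so Q(γ) = Q(√259, √239).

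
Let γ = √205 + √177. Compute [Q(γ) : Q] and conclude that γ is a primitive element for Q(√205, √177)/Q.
[Q(γ) : Q] = 4 (equivalently, Q(γ) = Q(√205, √177))

Obviously Q(γ) ⊆ Q(√205, √177), and [Q(√205, √177):Q] = 4 (since 205, 177 are distinct squarefree integers > 1 with 36285 not a perfect square). To show equality we compute the minimal polynomial of γ. From γ = √205 + √177: γ^2 = 205 + 2√(36285) + 177 = 382 + 2√(36285), so γ^2 - 382 = 2√(36285); squaring, (γ^2 - 382)^2 = 4·36285, i.e. γ^4 - 764γ^2 + 145924 - 145140 = 0, i.e. γ^4 - 764γ^2 + 784 = 0. So γ is a root of x^4 - 764x^2 + 784. This polynomial is irreducible over Q: it has no rational root (each ±√205 ± √177 is irrational), and any factorization into two quadratics over Q would force √(36285) ∈ Q (pairing opposite roots) or √205, √177 ∈ Q (other pairings), all impossible. Hence [Q(γ):Q] = 4 = [Q(√205, √177):Q], so Q(γ) = Q(√205, √177).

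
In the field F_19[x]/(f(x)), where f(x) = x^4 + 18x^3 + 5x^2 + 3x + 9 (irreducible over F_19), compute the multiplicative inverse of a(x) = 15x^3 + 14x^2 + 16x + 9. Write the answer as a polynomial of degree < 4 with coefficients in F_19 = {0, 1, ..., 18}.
a(x)^(-1) ≡ 9x^3 + 16x^2 + 18x + 6 (mod f(x))

Since f is irreducible over F_19, F_19[x]/(f) is a field and a(x) ≠ 0 has an inverse. Apply the extended Euclidean algorithm to f(x) and a(x) in F_19[x]: f(x) = (14x + 16)·a(x) + (13x^2 + x + 17);  a(x) = (7x + 2)·(13x^2 + x + 17) + (9x + 13);  (13x^2 + x + 17) = (12x + 6)·(9x + 13) + (15). The last nonzero remainder is the constant 15 = gcd(f, a) in F_19. Back-substituting through the division chain expresses 15 = s(x)·a(x) + t(x)·f(x) with s(x) ≡ 2x^3 + 12x^2 + 4x + 14 (mod f), so (2x^3 + 12x^2 + 4x + 14)·a(x) ≡ 15 (mod f). Multiplying by 15^(-1) ≡ 14 in F_19 gives a(x)^(-1) ≡ 14·(2x^3 + 12x^2 + 4x + 14) ≡ 9x^3 + 16x^2 + 18x + 6 (mod f). Check: (15x^3 + 14x^2 + 16x + 9)·(9x^3 + 16x^2 + 18x + 6) = 2x^6 + 5x^5 + 11x^4 + 14x^3 + 3x^2 + 11x + 16 ≡ 1 (mod x^4 + 18x^3 + 5x^2 + 3x + 9).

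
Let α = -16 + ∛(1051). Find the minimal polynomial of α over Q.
m_α(x) = x^3 + 48x^2 + 768x + 3045

Set β = α + 16 = ∛(1051), so β^3 = 1051. Then (α + 16)^3 - 1051 = 0, i.e. α is a root of g(x) = (x + 16)^3 - 1051 = x^3 + 48x^2 + 768x + 3045. Since g(x) = h(x + 16) where h(x) = x^3 - 1051, and h is irreducible over Q (because 1051 is not a perfect cube, so h has no rational root, and a monic cubic with no rational root is irreducible), g is also irreducible (irreducibility is preserved under the substitution x → x + 16). Hence m_α(x) = x^3 + 48x^2 + 768x + 3045.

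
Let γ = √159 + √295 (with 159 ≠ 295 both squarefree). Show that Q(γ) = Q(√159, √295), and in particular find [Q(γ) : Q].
[Q(γ) : Q] = 4 (equivalently, Q(γ) = Q(√159, √295))

Obviously Q(γ) ⊆ Q(√159, √295), and [Q(√159, √295):Q] = 4 (since 159, 295 are distinct squarefree integers > 1 with 46905 not a perfect square). To show equality we compute the minimal polynomial of γ. From γ = √159 + √295: γ^2 = 159 + 2√(46905) + 295 = 454 + 2√(46905), so γ^2 - 454 = 2√(46905); squaring, (γ^2 - 454)^2 = 4·46905, i.e. γ^4 - 908γ^2 + 206116 - 187620 = 0, i.e. γ^4 - 908γ^2 + 18496 = 0. So γ is a root of x^4 - 908x^2 + 18496. This polynomial is irreducible over Q: it has no rational root (each ±√159 ± √295 is irrational), and any factorization into two quadratics over Q would force √(46905) ∈ Q (pairing opposite roots) or √159, √295 ∈ Q (other pairings), all impossible. Hence [Q(γ):Q] = 4 = [Q(√159, √295):Q], so Q(γ) = Q(√159, √295).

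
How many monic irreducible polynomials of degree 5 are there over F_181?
There are 38852848944 monic irreducible polynomials of degree 5 over F_181

Each element of F_{181^5} that lies in no proper subfield is a root of exactly one monic irreducible of degree 5 over F_181, and each such polynomial has 5 distinct roots in F_{181^5}. By Möbius inversion the count is N_181(5) = (1/5) Σ_{d|5} μ(5/d) · 181^d = (1/5)(μ(5)·181^1 + μ(1)·181^5) = 194264244720/5 = 38852848944.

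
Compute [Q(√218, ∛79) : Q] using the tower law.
[Q(√218, ∛79) : Q] = 6

Let L = Q(√218, ∛79). Since Q(√218) ⊂ L and [Q(√218):Q] = 2, the tower law gives 2 | [L:Q]. Likewise Q(∛79) ⊂ L with [Q(∛79):Q] = 3 (because 79 is not a perfect cube), so 3 | [L:Q]. As gcd(2,3) = 1, [L:Q] is divisible by 6. Conversely L is generated over Q by √218 and ∛79, so [L:Q] ≤ 2·3 = 6. Therefore [Q(√218, ∛79) : Q] = 6.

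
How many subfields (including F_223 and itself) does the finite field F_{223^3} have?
F_{223^3} has 2 subfields

The subfields of F_{p^n} are exactly the fields F_{p^d} for d | n (each is the fixed field of the unique index-d subgroup of Gal(F_{p^n}/F_p) ≅ Z/nZ). The divisors of n = 3 are {1, 3}, giving 2 subfields: F_{223^1}, F_{223^3}.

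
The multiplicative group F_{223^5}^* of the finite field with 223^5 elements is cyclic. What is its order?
|F_{223^5}^*| = 551473077342

F_{223^5} has 223^5 = 551473077343 elements; its multiplicative group consists of all nonzero elements, so |F_{223^5}^*| = 551473077343 - 1 = 551473077342. (It is cyclic since any finite subgroup of the multiplicative group of a field is cyclic.)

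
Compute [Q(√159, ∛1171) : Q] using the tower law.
[Q(√159, ∛1171) : Q] = 6

Let L = Q(√159, ∛1171). Since Q(√159) ⊂ L and [Q(√159):Q] = 2, the tower law gives 2 | [L:Q]. Likewise Q(∛1171) ⊂ L with [Q(∛1171):Q] = 3 (because 1171 is not a perfect cube), so 3 | [L:Q]. As gcd(2,3) = 1, [L:Q] is divisible by 6. Conversely L is generated over Q by √159 and ∛1171, so [L:Q] ≤ 2·3 = 6. Therefore [Q(√159, ∛1171) : Q] = 6.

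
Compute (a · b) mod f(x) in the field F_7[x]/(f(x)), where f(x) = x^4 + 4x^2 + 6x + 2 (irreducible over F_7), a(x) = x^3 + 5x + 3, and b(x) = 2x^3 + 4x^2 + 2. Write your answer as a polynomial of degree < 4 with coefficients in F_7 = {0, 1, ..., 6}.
a · b ≡ 4x^2 + 4x + 2 (mod f(x))

Multiply in F_7[x]: a(x)·b(x) = (x^3 + 5x + 3)·(2x^3 + 4x^2 + 2) = 2x^6 + 4x^5 + 3x^4 + 5x^2 + 3x + 6. This has degree ≥ 4, so divide by f(x) over F_7: 2x^6 + 4x^5 + 3x^4 + 5x^2 + 3x + 6 = (2x^2 + 4x + 2)·(x^4 + 4x^2 + 6x + 2) + (4x^2 + 4x + 2). Hence a·b ≡ 4x^2 + 4x + 2 (mod f). (F_7[x]/(f) is a field with 7^4 = 2401 elements since f is irreducible of degree 4.)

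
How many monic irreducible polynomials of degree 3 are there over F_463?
There are 33084128 monic irreducible polynomials of degree 3 over F_463

Each element of F_{463^3} that lies in no proper subfield is a root of exactly one monic irreducible of degree 3 over F_463, and each such polynomial has 3 distinct roots in F_{463^3}. By Möbius inversion the count is N_463(3) = (1/3) Σ_{d|3} μ(3/d) · 463^d = (1/3)(μ(3)·463^1 + μ(1)·463^3) = 99252384/3 = 33084128.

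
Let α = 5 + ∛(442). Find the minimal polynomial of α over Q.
m_α(x) = x^3 - 15x^2 + 75x - 567

Set β = α - 5 = ∛(442), so β^3 = 442. Then (α - 5)^3 - 442 = 0, i.e. α is a root of g(x) = (x - 5)^3 - 442 = x^3 - 15x^2 + 75x - 567. Since g(x) = h(x - 5) where h(x) = x^3 - 442, and h is irreducible over Q (because 442 is not a perfect cube, so h has no rational root, and a monic cubic with no rational root is irreducible), g is also irreducible (irreducibility is preserved under the substitution x → x - 5). Hence m_α(x) = x^3 - 15x^2 + 75x - 567.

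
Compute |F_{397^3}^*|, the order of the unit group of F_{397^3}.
|F_{397^3}^*| = 62570772

F_{397^3} has 397^3 = 62570773 elements; its multiplicative group consists of all nonzero elements, so |F_{397^3}^*| = 62570773 - 1 = 62570772. (It is cyclic since any finite subgroup of the multiplicative group of a field is cyclic.)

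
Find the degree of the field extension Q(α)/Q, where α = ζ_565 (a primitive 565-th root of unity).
[Q(α):Q] = 448

The minimal polynomial of ζ_565 over Q is the 565-th cyclotomic polynomial Φ_565(x), which is irreducible over Q and has degree φ(565) = 448. Hence [Q(α):Q] = φ(565) = 448.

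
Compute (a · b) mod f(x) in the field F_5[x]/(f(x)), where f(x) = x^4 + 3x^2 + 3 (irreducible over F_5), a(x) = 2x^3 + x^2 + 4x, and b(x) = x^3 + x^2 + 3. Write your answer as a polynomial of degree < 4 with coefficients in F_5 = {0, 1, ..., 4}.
a · b ≡ x^3 + 3x + 3 (mod f(x))

Multiply in F_5[x]: a(x)·b(x) = (2x^3 + x^2 + 4x)·(x^3 + x^2 + 3) = 2x^6 + 3x^5 + 3x^2 + 2x. This has degree ≥ 4, so divide by f(x) over F_5: 2x^6 + 3x^5 + 3x^2 + 2x = (2x^2 + 3x + 4)·(x^4 + 3x^2 + 3) + (x^3 + 3x + 3). Hence a·b ≡ x^3 + 3x + 3 (mod f). (F_5[x]/(f) is a field with 5^4 = 625 elements since f is irreducible of degree 4.)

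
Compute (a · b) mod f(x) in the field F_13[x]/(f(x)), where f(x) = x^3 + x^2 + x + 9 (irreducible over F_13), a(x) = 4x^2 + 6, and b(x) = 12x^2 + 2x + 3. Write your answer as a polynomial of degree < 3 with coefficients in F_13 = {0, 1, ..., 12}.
a · b ≡ 11x^2 + 10x + 1 (mod f(x))

Multiply in F_13[x]: a(x)·b(x) = (4x^2 + 6)·(12x^2 + 2x + 3) = 9x^4 + 8x^3 + 6x^2 + 12x + 5. This has degree ≥ 3, so divide by f(x) over F_13: 9x^4 + 8x^3 + 6x^2 + 12x + 5 = (9x + 12)·(x^3 + x^2 + x + 9) + (11x^2 + 10x + 1). Hence a·b ≡ 11x^2 + 10x + 1 (mod f). (F_13[x]/(f) is a field with 13^3 = 2197 elements since f is irreducible of degree 3.)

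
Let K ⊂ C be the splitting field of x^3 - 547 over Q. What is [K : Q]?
[K : Q] = 6

The roots of x^3 - 547 are ∛547, ω∛547, ω^2∛547 where ω = e^(2πi/3) is a primitive cube root of unity, so K = Q(∛547, ω). Now [Q(∛547):Q] = 3 (since 547 is not a perfect cube, x^3 - 547 is irreducible) and [Q(ω):Q] = 2. Both 2 and 3 divide [K:Q], and [K:Q] ≤ 3·2 = 6, so [K:Q] = 6. (Equivalently: Q(∛547) ⊂ R but ω ∉ R, so [K : Q(∛547)] = 2.)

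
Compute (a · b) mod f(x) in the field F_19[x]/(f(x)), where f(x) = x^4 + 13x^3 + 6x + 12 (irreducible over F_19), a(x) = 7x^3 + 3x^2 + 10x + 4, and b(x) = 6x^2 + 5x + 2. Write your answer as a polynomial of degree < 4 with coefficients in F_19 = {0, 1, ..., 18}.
a · b ≡ 18x^2 + 5x + 15 (mod f(x))

Multiply in F_19[x]: a(x)·b(x) = (7x^3 + 3x^2 + 10x + 4)·(6x^2 + 5x + 2) = 4x^5 + 15x^4 + 13x^3 + 4x^2 + 2x + 8. This has degree ≥ 4, so divide by f(x) over F_19: 4x^5 + 15x^4 + 13x^3 + 4x^2 + 2x + 8 = (4x + 1)·(x^4 + 13x^3 + 6x + 12) + (18x^2 + 5x + 15). Hence a·b ≡ 18x^2 + 5x + 15 (mod f). (F_19[x]/(f) is a field with 19^4 = 130321 elements since f is irreducible of degree 4.)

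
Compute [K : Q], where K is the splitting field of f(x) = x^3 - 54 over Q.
[K : Q] = 6

The roots of x^3 - 54 are ∛54, ω∛54, ω^2∛54 where ω = e^(2πi/3) is a primitive cube root of unity, so K = Q(∛54, ω). Now [Q(∛54):Q] = 3 (since 54 is not a perfect cube, x^3 - 54 is irreducible) and [Q(ω):Q] = 2. Both 2 and 3 divide [K:Q], and [K:Q] ≤ 3·2 = 6, so [K:Q] = 6. (Equivalently: Q(∛54) ⊂ R but ω ∉ R, so [K : Q(∛54)] = 2.)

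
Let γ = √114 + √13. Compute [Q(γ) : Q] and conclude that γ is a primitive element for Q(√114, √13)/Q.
[Q(γ) : Q] = 4 (equivalently, Q(γ) = Q(√114, √13))

Obviously Q(γ) ⊆ Q(√114, √13), and [Q(√114, √13):Q] = 4 (since 114, 13 are distinct squarefree integers > 1 with 1482 not a perfect square). To show equality we compute the minimal polynomial of γ. From γ = √114 + √13: γ^2 = 114 + 2√(1482) + 13 = 127 + 2√(1482), so γ^2 - 127 = 2√(1482); squaring, (γ^2 - 127)^2 = 4·1482, i.e. γ^4 - 254γ^2 + 16129 - 5928 = 0, i.e. γ^4 - 254γ^2 + 10201 = 0. So γ is a root of x^4 - 254x^2 + 10201. This polynomial is irreducible over Q: it has no rational root (each ±√114 ± √13 is irrational), and any factorization into two quadratics over Q would force √(1482) ∈ Q (pairing opposite roots) or √114, √13 ∈ Q (other pairings), all impossible. Hence [Q(γ):Q] = 4 = [Q(√114, √13):Q], so Q(γ) = Q(√114, √13).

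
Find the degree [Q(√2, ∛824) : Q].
[Q(√2, ∛824) : Q] = 6

Let L = Q(√2, ∛824). Since Q(√2) ⊂ L and [Q(√2):Q] = 2, the tower law gives 2 | [L:Q]. Likewise Q(∛824) ⊂ L with [Q(∛824):Q] = 3 (because 824 is not a perfect cube), so 3 | [L:Q]. As gcd(2,3) = 1, [L:Q] is divisible by 6. Conversely L is generated over Q by √2 and ∛824, so [L:Q] ≤ 2·3 = 6. Therefore [Q(√2, ∛824) : Q] = 6.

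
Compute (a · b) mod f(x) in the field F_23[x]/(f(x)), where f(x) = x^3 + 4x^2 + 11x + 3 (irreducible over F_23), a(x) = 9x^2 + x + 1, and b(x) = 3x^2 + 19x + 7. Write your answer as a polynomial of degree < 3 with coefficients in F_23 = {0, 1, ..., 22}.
a · b ≡ 7x^2 + x + 16 (mod f(x))

Multiply in F_23[x]: a(x)·b(x) = (9x^2 + x + 1)·(3x^2 + 19x + 7) = 4x^4 + 13x^3 + 16x^2 + 3x + 7. This has degree ≥ 3, so divide by f(x) over F_23: 4x^4 + 13x^3 + 16x^2 + 3x + 7 = (4x + 20)·(x^3 + 4x^2 + 11x + 3) + (7x^2 + x + 16). Hence a·b ≡ 7x^2 + x + 16 (mod f). (F_23[x]/(f) is a field with 23^3 = 12167 elements since f is irreducible of degree 3.)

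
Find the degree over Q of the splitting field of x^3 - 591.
[K : Q] = 6

The roots of x^3 - 591 are ∛591, ω∛591, ω^2∛591 where ω = e^(2πi/3) is a primitive cube root of unity, so K = Q(∛591, ω). Now [Q(∛591):Q] = 3 (since 591 is not a perfect cube, x^3 - 591 is irreducible) and [Q(ω):Q] = 2. Both 2 and 3 divide [K:Q], and [K:Q] ≤ 3·2 = 6, so [K:Q] = 6. (Equivalently: Q(∛591) ⊂ R but ω ∉ R, so [K : Q(∛591)] = 2.)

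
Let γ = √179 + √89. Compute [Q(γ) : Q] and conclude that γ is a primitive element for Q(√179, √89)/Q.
[Q(γ) : Q] = 4 (equivalently, Q(γ) = Q(√179, √89))

Obviously Q(γ) ⊆ Q(√179, √89), and [Q(√179, √89):Q] = 4 (since 179, 89 are distinct squarefree integers > 1 with 15931 not a perfect square). To show equality we compute the minimal polynomial of γ. From γ = √179 + √89: γ^2 = 179 + 2√(15931) + 89 = 268 + 2√(15931), so γ^2 - 268 = 2√(15931); squaring, (γ^2 - 268)^2 = 4·15931, i.e. γ^4 - 536γ^2 + 71824 - 63724 = 0, i.e. γ^4 - 536γ^2 + 8100 = 0. So γ is a root of x^4 - 536x^2 + 8100. This polynomial is irreducible over Q: it has no rational root (each ±√179 ± √89 is irrational), and any factorization into two quadratics over Q would force √(15931) ∈ Q (pairing opposite roots) or √179, √89 ∈ Q (other pairings), all impossible. Hence [Q(γ):Q] = 4 = [Q(√179, √89):Q], so Q(γ) = Q(√179, √89).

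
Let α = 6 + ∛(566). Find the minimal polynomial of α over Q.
m_α(x) = x^3 - 18x^2 + 108x - 782

Set β = α - 6 = ∛(566), so β^3 = 566. Then (α - 6)^3 - 566 = 0, i.e. α is a root of g(x) = (x - 6)^3 - 566 = x^3 - 18x^2 + 108x - 782. Since g(x) = h(x - 6) where h(x) = x^3 - 566, and h is irreducible over Q (because 566 is not a perfect cube, so h has no rational root, and a monic cubic with no rational root is irreducible), g is also irreducible (irreducibility is preserved under the substitution x → x - 6). Hence m_α(x) = x^3 - 18x^2 + 108x - 782.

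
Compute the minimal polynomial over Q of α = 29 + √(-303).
m_α(x) = x^2 - 58x + 1144

From α - 29 = √(-303), squaring gives (α - 29)^2 = -303, i.e. α^2 - 58α + 841 = -303, so α^2 - 58α + 1144 = 0. The discriminant of x^2 - 58x + 1144 is (-58)^2 - 4·(1144) = 3364 - 4576 = -1212, and 4·(-303) is not a perfect square in Q since -303 is squarefree and ≠ 1. Hence x^2 - 58x + 1144 is irreducible over Q and is the minimal polynomial of α.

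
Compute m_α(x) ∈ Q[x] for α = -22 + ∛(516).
m_α(x) = x^3 + 66x^2 + 1452x + 10132

Set β = α + 22 = ∛(516), so β^3 = 516. Then (α + 22)^3 - 516 = 0, i.e. α is a root of g(x) = (x + 22)^3 - 516 = x^3 + 66x^2 + 1452x + 10132. Since g(x) = h(x + 22) where h(x) = x^3 - 516, and h is irreducible over Q (because 516 is not a perfect cube, so h has no rational root, and a monic cubic with no rational root is irreducible), g is also irreducible (irreducibility is preserved under the substitution x → x + 22). Hence m_α(x) = x^3 + 66x^2 + 1452x + 10132.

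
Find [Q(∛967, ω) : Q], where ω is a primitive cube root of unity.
[Q(∛967, ω) : Q] = 6

[Q(∛967):Q] = 3 (min poly x^3 - 967, irreducible since 967 is not a perfect cube). [Q(ω):Q] = 2 (min poly x^2 + x + 1). Since Q(∛967) ⊂ R and ω ∉ R, we have ω ∉ Q(∛967), so x^2 + x + 1 remains irreducible over Q(∛967) and [Q(∛967, ω) : Q(∛967)] = 2. By the tower law, [Q(∛967, ω) : Q] = 3 · 2 = 6. (In fact Q(∛967, ω) is the splitting field of x^3 - 967 over Q.)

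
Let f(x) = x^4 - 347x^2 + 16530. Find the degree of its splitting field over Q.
[K : Q] = 4

Solving the quadratic in x^2: x^2 = (347 ± √(347^2 - 4·16530))/2 = (347 ± √54289)/2 = (347 ± 233)/2, giving x^2 = 290 or x^2 = 57. So f(x) = (x^2 - 290)(x^2 - 57) and the roots of f are ±√290, ±√57. Hence the splitting field is K = Q(√290, √57). Since 290 and 57 are distinct squarefree integers > 1, their product 16530 is not a perfect square, so √57 ∉ Q(√290). By the tower law [K:Q] = [Q(√290,√57):Q(√290)] · [Q(√290):Q] = 2 · 2 = 4.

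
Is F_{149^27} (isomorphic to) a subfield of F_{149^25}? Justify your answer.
No: F_{149^27} is not a subfield of F_{149^25}

F_{p^m} embeds in F_{p^n} iff m | n. Here 27 ∤ 25 (since 25 = 0·27 + 25 with remainder 25 ≠ 0), so F_{149^27} is not a subfield of F_{149^25}. Equivalently: if it were, the tower law would give 27 = [F_{149^27}:F_149] dividing [F_{149^25}:F_149] = 25, contradiction.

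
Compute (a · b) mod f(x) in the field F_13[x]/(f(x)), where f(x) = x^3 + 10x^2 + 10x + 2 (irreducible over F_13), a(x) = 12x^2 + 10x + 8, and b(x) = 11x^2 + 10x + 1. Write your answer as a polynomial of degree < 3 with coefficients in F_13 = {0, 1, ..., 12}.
a · b ≡ 4x^2 + x + 4 (mod f(x))

Multiply in F_13[x]: a(x)·b(x) = (12x^2 + 10x + 8)·(11x^2 + 10x + 1) = 2x^4 + 9x^3 + 5x^2 + 12x + 8. This has degree ≥ 3, so divide by f(x) over F_13: 2x^4 + 9x^3 + 5x^2 + 12x + 8 = (2x + 2)·(x^3 + 10x^2 + 10x + 2) + (4x^2 + x + 4). Hence a·b ≡ 4x^2 + x + 4 (mod f). (F_13[x]/(f) is a field with 13^3 = 2197 elements since f is irreducible of degree 3.)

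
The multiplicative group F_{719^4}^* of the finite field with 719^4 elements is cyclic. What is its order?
|F_{719^4}^*| = 267248675520

F_{719^4} has 719^4 = 267248675521 elements; its multiplicative group consists of all nonzero elements, so |F_{719^4}^*| = 267248675521 - 1 = 267248675520. (It is cyclic since any finite subgroup of the multiplicative group of a field is cyclic.)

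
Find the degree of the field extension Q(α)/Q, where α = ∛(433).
[Q(α):Q] = 3

The minimal polynomial of α is x^3 - 433, irreducible over Q since 433 is not a perfect cube (so x^3 - 433 has no rational root). Hence [Q(α):Q] = deg(m_α) = 3.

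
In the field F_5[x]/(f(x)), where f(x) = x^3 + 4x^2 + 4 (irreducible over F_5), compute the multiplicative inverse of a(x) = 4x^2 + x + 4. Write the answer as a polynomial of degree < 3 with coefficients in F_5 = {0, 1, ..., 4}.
a(x)^(-1) ≡ 2x^2 + x + 3 (mod f(x))

Since f is irreducible over F_5, F_5[x]/(f) is a field and a(x) ≠ 0 has an inverse. Apply the extended Euclidean algorithm to f(x) and a(x) in F_5[x]: f(x) = (4x)·a(x) + (4x + 4);  a(x) = (x + 3)·(4x + 4) + (2). The last nonzero remainder is the constant 2 = gcd(f, a) in F_5. Back-substituting through the division chain expresses 2 = s(x)·a(x) + t(x)·f(x) with s(x) ≡ 4x^2 + 2x + 1 (mod f), so (4x^2 + 2x + 1)·a(x) ≡ 2 (mod f). Multiplying by 2^(-1) ≡ 3 in F_5 gives a(x)^(-1) ≡ 3·(4x^2 + 2x + 1) ≡ 2x^2 + x + 3 (mod f). Check: (4x^2 + x + 4)·(2x^2 + x + 3) = 3x^4 + x^3 + x^2 + 2x + 2 ≡ 1 (mod x^3 + 4x^2 + 4).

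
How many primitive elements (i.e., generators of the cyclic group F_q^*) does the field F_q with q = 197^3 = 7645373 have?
There are φ(7645372) = 3102624 primitive elements

F_q^* is cyclic of order q - 1 = 7645372. A cyclic group of order m has exactly φ(m) generators. Here m = 7645372 = 2^2 · 7^2 · 19 · 2053, so the number of primitive elements is φ(7645372) = 3102624.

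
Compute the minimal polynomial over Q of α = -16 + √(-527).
m_α(x) = x^2 + 32x + 783

From α + 16 = √(-527), squaring gives (α + 16)^2 = -527, i.e. α^2 + 32α + 256 = -527, so α^2 + 32α + 783 = 0. The discriminant of x^2 + 32x + 783 is (32)^2 - 4·(783) = 1024 - 3132 = -2108, and 4·(-527) is not a perfect square in Q since -527 is squarefree and ≠ 1. Hence x^2 + 32x + 783 is irreducible over Q and is the minimal polynomial of α.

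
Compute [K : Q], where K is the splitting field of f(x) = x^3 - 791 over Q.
[K : Q] = 6

The roots of x^3 - 791 are ∛791, ω∛791, ω^2∛791 where ω = e^(2πi/3) is a primitive cube root of unity, so K = Q(∛791, ω). Now [Q(∛791):Q] = 3 (since 791 is not a perfect cube, x^3 - 791 is irreducible) and [Q(ω):Q] = 2. Both 2 and 3 divide [K:Q], and [K:Q] ≤ 3·2 = 6, so [K:Q] = 6. (Equivalently: Q(∛791) ⊂ R but ω ∉ R, so [K : Q(∛791)] = 2.)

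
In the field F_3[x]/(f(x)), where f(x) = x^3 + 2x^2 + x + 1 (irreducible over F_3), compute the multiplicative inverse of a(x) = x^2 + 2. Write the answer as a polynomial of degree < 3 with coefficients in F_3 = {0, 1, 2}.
a(x)^(-1) ≡ x^2 + 2x + 2 (mod f(x))

Since f is irreducible over F_3, F_3[x]/(f) is a field and a(x) ≠ 0 has an inverse. Apply the extended Euclidean algorithm to f(x) and a(x) in F_3[x]: f(x) = (x + 2)·a(x) + (2x);  a(x) = (2x)·(2x) + (2). The last nonzero remainder is the constant 2 = gcd(f, a) in F_3. Back-substituting through the division chain expresses 2 = s(x)·a(x) + t(x)·f(x) with s(x) ≡ 2x^2 + x + 1 (mod f), so (2x^2 + x + 1)·a(x) ≡ 2 (mod f). Multiplying by 2^(-1) ≡ 2 in F_3 gives a(x)^(-1) ≡ 2·(2x^2 + x + 1) ≡ x^2 + 2x + 2 (mod f). Check: (x^2 + 2)·(x^2 + 2x + 2) = x^4 + 2x^3 + x^2 + x + 1 ≡ 1 (mod x^3 + 2x^2 + x + 1).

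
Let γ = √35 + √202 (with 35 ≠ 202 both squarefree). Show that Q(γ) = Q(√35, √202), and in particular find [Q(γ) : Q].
[Q(γ) : Q] = 4 (equivalently, Q(γ) = Q(√35, √202))

Obviously Q(γ) ⊆ Q(√35, √202), and [Q(√35, √202):Q] = 4 (since 35, 202 are distinct squarefree integers > 1 with 7070 not a perfect square). To show equality we compute the minimal polynomial of γ. From γ = √35 + √202: γ^2 = 35 + 2√(7070) + 202 = 237 + 2√(7070), so γ^2 - 237 = 2√(7070); squaring, (γ^2 - 237)^2 = 4·7070, i.e. γ^4 - 474γ^2 + 56169 - 28280 = 0, i.e. γ^4 - 474γ^2 + 27889 = 0. So γ is a root of x^4 - 474x^2 + 27889. This polynomial is irreducible over Q: it has no rational root (each ±√35 ± √202 is irrational), and any factorization into two quadratics over Q would force √(7070) ∈ Q (pairing opposite roots) or √35, √202 ∈ Q (other pairings), all impossible. Hence [Q(γ):Q] = 4 = [Q(√35, √202):Q], so Q(γ) = Q(√35, √202).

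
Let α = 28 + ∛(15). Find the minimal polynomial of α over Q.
m_α(x) = x^3 - 84x^2 + 2352x - 21967

Set β = α - 28 = ∛(15), so β^3 = 15. Then (α - 28)^3 - 15 = 0, i.e. α is a root of g(x) = (x - 28)^3 - 15 = x^3 - 84x^2 + 2352x - 21967. Since g(x) = h(x - 28) where h(x) = x^3 - 15, and h is irreducible over Q (because 15 is not a perfect cube, so h has no rational root, and a monic cubic with no rational root is irreducible), g is also irreducible (irreducibility is preserved under the substitution x → x - 28). Hence m_α(x) = x^3 - 84x^2 + 2352x - 21967.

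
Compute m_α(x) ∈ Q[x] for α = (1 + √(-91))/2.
m_α(x) = x^2 - x + 23

From 2α - 1 = √(-91), squaring gives (2α - 1)^2 = -91, i.e. 4α^2 - 4α + 1 = -91, so α^2 - α + (1 + 91)/4 = 0. Since -91 ≡ 1 (mod 4), (1 + 91)/4 = 23 ∈ Z. The polynomial x^2 - x + 23 has discriminant 1 - 4·(23) = -91, which is not a perfect square in Q (d = -91 is squarefree and ≠ 1), so x^2 - x + 23 is irreducible over Q. It is the minimal polynomial of α.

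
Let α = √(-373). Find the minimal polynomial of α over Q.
m_α(x) = x^2 + 373

α satisfies α^2 + 373 = 0, so x^2 + 373 annihilates α. Since d = -373 is squarefree and ≠ 1, it is not a perfect square in Q, so x^2 + 373 has no rational root and is therefore irreducible over Q (a degree-2 polynomial over a field is irreducible iff it has no root). Hence m_α(x) = x^2 + 373.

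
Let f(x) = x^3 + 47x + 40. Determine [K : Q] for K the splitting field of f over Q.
[K : Q] = 6

By the rational root test, any rational root of the monic integer polynomial f(x) = x^3 + 47x + 40 must be an integer dividing the constant term 40, i.e. one of ±{1, 2, 4, 5, 8, 10, 20, 40}. Evaluating: f(1) = 88, f(-1) = -8, f(2) = 142, f(-2) = -62, f(4) = 292, f(-4) = -212, f(5) = 400, f(-5) = -320, f(8) = 928, f(-8) = -848, f(10) = 1510, f(-10) = -1430, f(20) = 8980, f(-20) = -8900, f(40) = 65920, f(-40) = -65840; none is 0, so f has no rational root and is therefore irreducible over Q (a cubic with no linear factor over a field is irreducible). For an irreducible cubic, the Galois group is A_3 or S_3 according as the discriminant disc(f) = -4a^3 - 27b^2 = -4·(47)^3 - 27·(40)^2 = -458492 is or is not a square in Q. Here disc(f) = -458492 is not a perfect square in Q, so the Galois group of f over Q is not contained in A_3 and must be all of S_3. The splitting field has degree |S_3| = 6 over Q, so [K : Q] = 6.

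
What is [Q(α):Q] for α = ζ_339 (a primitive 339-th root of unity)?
[Q(α):Q] = 224

The minimal polynomial of ζ_339 over Q is the 339-th cyclotomic polynomial Φ_339(x), which is irreducible over Q and has degree φ(339) = 224. Hence [Q(α):Q] = φ(339) = 224.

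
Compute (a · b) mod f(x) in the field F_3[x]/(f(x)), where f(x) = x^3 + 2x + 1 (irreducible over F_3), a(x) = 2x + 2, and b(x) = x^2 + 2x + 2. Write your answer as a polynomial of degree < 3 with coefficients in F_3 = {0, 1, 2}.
a · b ≡ x + 2 (mod f(x))

Multiply in F_3[x]: a(x)·b(x) = (2x + 2)·(x^2 + 2x + 2) = 2x^3 + 2x + 1. This has degree ≥ 3, so divide by f(x) over F_3: 2x^3 + 2x + 1 = (2)·(x^3 + 2x + 1) + (x + 2). Hence a·b ≡ x + 2 (mod f). (F_3[x]/(f) is a field with 3^3 = 27 elements since f is irreducible of degree 3.)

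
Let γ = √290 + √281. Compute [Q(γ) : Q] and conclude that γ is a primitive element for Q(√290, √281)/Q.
[Q(γ) : Q] = 4 (equivalently, Q(γ) = Q(√290, √281))

Obviously Q(γ) ⊆ Q(√290, √281), and [Q(√290, √281):Q] = 4 (since 290, 281 are distinct squarefree integers > 1 with 81490 not a perfect square). To show equality we compute the minimal polynomial of γ. From γ = √290 + √281: γ^2 = 290 + 2√(81490) + 281 = 571 + 2√(81490), so γ^2 - 571 = 2√(81490); squaring, (γ^2 - 571)^2 = 4·81490, i.e. γ^4 - 1142γ^2 + 326041 - 325960 = 0, i.e. γ^4 - 1142γ^2 + 81 = 0. So γ is a root of x^4 - 1142x^2 + 81. This polynomial is irreducible over Q: it has no rational root (each ±√290 ± √281 is irrational), and any factorization into two quadratics over Q would force √(81490) ∈ Q (pairing opposite roots) or √290, √281 ∈ Q (other pairings), all impossible. Hence [Q(γ):Q] = 4 = [Q(√290, √281):Q], so Q(γ) = Q(√290, √281).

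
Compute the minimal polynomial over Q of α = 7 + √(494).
m_α(x) = x^2 - 14x - 445

From α - 7 = √(494), squaring gives (α - 7)^2 = 494, i.e. α^2 - 14α + 49 = 494, so α^2 - 14α - 445 = 0. The discriminant of x^2 - 14x - 445 is (-14)^2 - 4·(-445) = 196 + 1780 = 1976, and 4·(494) is not a perfect square in Q since 494 is squarefree and ≠ 1. Hence x^2 - 14x - 445 is irreducible over Q and is the minimal polynomial of α.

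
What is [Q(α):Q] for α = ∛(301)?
[Q(α):Q] = 3

The minimal polynomial of α is x^3 - 301, irreducible over Q since 301 is not a perfect cube (so x^3 - 301 has no rational root). Hence [Q(α):Q] = deg(m_α) = 3.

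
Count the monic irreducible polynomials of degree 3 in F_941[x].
There are 277745560 monic irreducible polynomials of degree 3 over F_941

Each element of F_{941^3} that lies in no proper subfield is a root of exactly one monic irreducible of degree 3 over F_941, and each such polynomial has 3 distinct roots in F_{941^3}. By Möbius inversion the count is N_941(3) = (1/3) Σ_{d|3} μ(3/d) · 941^d = (1/3)(μ(3)·941^1 + μ(1)·941^3) = 833236680/3 = 277745560.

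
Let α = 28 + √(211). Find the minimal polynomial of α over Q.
m_α(x) = x^2 - 56x + 573

From α - 28 = √(211), squaring gives (α - 28)^2 = 211, i.e. α^2 - 56α + 784 = 211, so α^2 - 56α + 573 = 0. The discriminant of x^2 - 56x + 573 is (-56)^2 - 4·(573) = 3136 - 2292 = 844, and 4·(211) is not a perfect square in Q since 211 is squarefree and ≠ 1. Hence x^2 - 56x + 573 is irreducible over Q and is the minimal polynomial of α.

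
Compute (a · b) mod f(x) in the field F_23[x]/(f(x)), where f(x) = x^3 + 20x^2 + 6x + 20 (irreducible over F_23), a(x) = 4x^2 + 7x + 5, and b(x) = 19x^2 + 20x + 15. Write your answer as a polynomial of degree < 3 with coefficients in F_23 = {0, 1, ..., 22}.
a · b ≡ 12x^2 + 18x + 18 (mod f(x))

Multiply in F_23[x]: a(x)·b(x) = (4x^2 + 7x + 5)·(19x^2 + 20x + 15) = 7x^4 + 6x^3 + 19x^2 + 21x + 6. This has degree ≥ 3, so divide by f(x) over F_23: 7x^4 + 6x^3 + 19x^2 + 21x + 6 = (7x + 4)·(x^3 + 20x^2 + 6x + 20) + (12x^2 + 18x + 18). Hence a·b ≡ 12x^2 + 18x + 18 (mod f). (F_23[x]/(f) is a field with 23^3 = 12167 elements since f is irreducible of degree 3.)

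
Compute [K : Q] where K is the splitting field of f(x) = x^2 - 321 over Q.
[K : Q] = 2

f(x) = x^2 - 321 factors as (x - √321)(x + √321). The splitting field is K = Q(√321). Since 321 is squarefree and > 1, it is not a perfect square, so x^2 - 321 is irreducible over Q and [Q(√321) : Q] = 2. Hence [K : Q] = 2.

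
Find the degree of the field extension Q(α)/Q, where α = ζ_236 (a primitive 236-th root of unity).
[Q(α):Q] = 116

The minimal polynomial of ζ_236 over Q is the 236-th cyclotomic polynomial Φ_236(x), which is irreducible over Q and has degree φ(236) = 116. Hence [Q(α):Q] = φ(236) = 116.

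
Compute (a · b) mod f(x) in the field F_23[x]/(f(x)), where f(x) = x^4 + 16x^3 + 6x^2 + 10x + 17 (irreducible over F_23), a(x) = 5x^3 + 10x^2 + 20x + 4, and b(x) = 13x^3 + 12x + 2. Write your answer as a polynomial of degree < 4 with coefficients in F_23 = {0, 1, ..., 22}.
a · b ≡ x^3 + 21x^2 + 10x + 8 (mod f(x))

Multiply in F_23[x]: a(x)·b(x) = (5x^3 + 10x^2 + 20x + 4)·(13x^3 + 12x + 2) = 19x^6 + 15x^5 + 21x^4 + 21x^3 + 7x^2 + 19x + 8. This has degree ≥ 4, so divide by f(x) over F_23: 19x^6 + 15x^5 + 21x^4 + 21x^3 + 7x^2 + 19x + 8 = (19x^2 + 10x)·(x^4 + 16x^3 + 6x^2 + 10x + 17) + (x^3 + 21x^2 + 10x + 8). Hence a·b ≡ x^3 + 21x^2 + 10x + 8 (mod f). (F_23[x]/(f) is a field with 23^4 = 279841 elements since f is irreducible of degree 4.)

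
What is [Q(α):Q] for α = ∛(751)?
[Q(α):Q] = 3

The minimal polynomial of α is x^3 - 751, irreducible over Q since 751 is not a perfect cube (so x^3 - 751 has no rational root). Hence [Q(α):Q] = deg(m_α) = 3.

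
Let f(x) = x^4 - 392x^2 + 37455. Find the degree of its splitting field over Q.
[K : Q] = 4

Solving the quadratic in x^2: x^2 = (392 ± √(392^2 - 4·37455))/2 = (392 ± √3844)/2 = (392 ± 62)/2, giving x^2 = 165 or x^2 = 227. So f(x) = (x^2 - 165)(x^2 - 227) and the roots of f are ±√165, ±√227. Hence the splitting field is K = Q(√165, √227). Since 165 and 227 are distinct squarefree integers > 1, their product 37455 is not a perfect square, so √227 ∉ Q(√165). By the tower law [K:Q] = [Q(√165,√227):Q(√165)] · [Q(√165):Q] = 2 · 2 = 4.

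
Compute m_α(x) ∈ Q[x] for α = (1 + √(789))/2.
m_α(x) = x^2 - x - 197

From 2α - 1 = √(789), squaring gives (2α - 1)^2 = 789, i.e. 4α^2 - 4α + 1 = 789, so α^2 - α + (1 - 789)/4 = 0. Since 789 ≡ 1 (mod 4), (1 - 789)/4 = -197 ∈ Z. The polynomial x^2 - x - 197 has discriminant 1 - 4·(-197) = 789, which is not a perfect square in Q (d = 789 is squarefree and ≠ 1), so x^2 - x - 197 is irreducible over Q. It is the minimal polynomial of α.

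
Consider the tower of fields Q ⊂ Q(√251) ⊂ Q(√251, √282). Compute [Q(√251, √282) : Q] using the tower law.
[Q(√251, √282) : Q] = 4

[Q(√251):Q] = 2 (min poly x^2 - 251, irreducible since 251 is squarefree > 1). For the top step, suppose √282 ∈ Q(√251), say √282 = c + d√251 with c, d ∈ Q. Squaring: 282 = c^2 + 251d^2 + 2cd√251. Since √251 ∉ Q this forces 2cd = 0. If d = 0 then √282 = c ∈ Q, contradicting 282 squarefree > 1. If c = 0 then 282 = 251d^2, so 251·282 = (251d)^2 is a perfect square in Q — but 251·282 = 70782 is not a perfect square (since 251 and 282 are distinct squarefree integers). Contradiction. Hence √282 ∉ Q(√251), so x^2 - 282 stays irreducible over Q(√251) and [Q(√251, √282) : Q(√251)] = 2. By the tower law, [Q(√251, √282) : Q] = 2 · 2 = 4.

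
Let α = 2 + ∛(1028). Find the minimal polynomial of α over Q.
m_α(x) = x^3 - 6x^2 + 12x - 1036

Set β = α - 2 = ∛(1028), so β^3 = 1028. Then (α - 2)^3 - 1028 = 0, i.e. α is a root of g(x) = (x - 2)^3 - 1028 = x^3 - 6x^2 + 12x - 1036. Since g(x) = h(x - 2) where h(x) = x^3 - 1028, and h is irreducible over Q (because 1028 is not a perfect cube, so h has no rational root, and a monic cubic with no rational root is irreducible), g is also irreducible (irreducibility is preserved under the substitution x → x - 2). Hence m_α(x) = x^3 - 6x^2 + 12x - 1036.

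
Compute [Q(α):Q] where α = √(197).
[Q(α):Q] = 2

[Q(α):Q] equals the degree of the minimal polynomial of α. Here α^2 = 197 and x^2 - 197 is irreducible (d = 197 is squarefree, ≠ 1, hence not a square), so deg(m_α) = 2. Thus [Q(α):Q] = 2.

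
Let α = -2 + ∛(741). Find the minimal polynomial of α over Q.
m_α(x) = x^3 + 6x^2 + 12x - 733

Set β = α + 2 = ∛(741), so β^3 = 741. Then (α + 2)^3 - 741 = 0, i.e. α is a root of g(x) = (x + 2)^3 - 741 = x^3 + 6x^2 + 12x - 733. Since g(x) = h(x + 2) where h(x) = x^3 - 741, and h is irreducible over Q (because 741 is not a perfect cube, so h has no rational root, and a monic cubic with no rational root is irreducible), g is also irreducible (irreducibility is preserved under the substitution x → x + 2). Hence m_α(x) = x^3 + 6x^2 + 12x - 733.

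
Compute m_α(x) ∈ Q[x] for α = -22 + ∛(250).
m_α(x) = x^3 + 66x^2 + 1452x + 10398

Set β = α + 22 = ∛(250), so β^3 = 250. Then (α + 22)^3 - 250 = 0, i.e. α is a root of g(x) = (x + 22)^3 - 250 = x^3 + 66x^2 + 1452x + 10398. Since g(x) = h(x + 22) where h(x) = x^3 - 250, and h is irreducible over Q (because 250 is not a perfect cube, so h has no rational root, and a monic cubic with no rational root is irreducible), g is also irreducible (irreducibility is preserved under the substitution x → x + 22). Hence m_α(x) = x^3 + 66x^2 + 1452x + 10398.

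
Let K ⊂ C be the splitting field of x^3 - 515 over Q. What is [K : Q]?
[K : Q] = 6

The roots of x^3 - 515 are ∛515, ω∛515, ω^2∛515 where ω = e^(2πi/3) is a primitive cube root of unity, so K = Q(∛515, ω). Now [Q(∛515):Q] = 3 (since 515 is not a perfect cube, x^3 - 515 is irreducible) and [Q(ω):Q] = 2. Both 2 and 3 divide [K:Q], and [K:Q] ≤ 3·2 = 6, so [K:Q] = 6. (Equivalently: Q(∛515) ⊂ R but ω ∉ R, so [K : Q(∛515)] = 2.)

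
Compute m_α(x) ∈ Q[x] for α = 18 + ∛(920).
m_α(x) = x^3 - 54x^2 + 972x - 6752

Set β = α - 18 = ∛(920), so β^3 = 920. Then (α - 18)^3 - 920 = 0, i.e. α is a root of g(x) = (x - 18)^3 - 920 = x^3 - 54x^2 + 972x - 6752. Since g(x) = h(x - 18) where h(x) = x^3 - 920, and h is irreducible over Q (because 920 is not a perfect cube, so h has no rational root, and a monic cubic with no rational root is irreducible), g is also irreducible (irreducibility is preserved under the substitution x → x - 18). Hence m_α(x) = x^3 - 54x^2 + 972x - 6752.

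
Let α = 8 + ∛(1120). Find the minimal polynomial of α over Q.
m_α(x) = x^3 - 24x^2 + 192x - 1632

Set β = α - 8 = ∛(1120), so β^3 = 1120. Then (α - 8)^3 - 1120 = 0, i.e. α is a root of g(x) = (x - 8)^3 - 1120 = x^3 - 24x^2 + 192x - 1632. Since g(x) = h(x - 8) where h(x) = x^3 - 1120, and h is irreducible over Q (because 1120 is not a perfect cube, so h has no rational root, and a monic cubic with no rational root is irreducible), g is also irreducible (irreducibility is preserved under the substitution x → x - 8). Hence m_α(x) = x^3 - 24x^2 + 192x - 1632.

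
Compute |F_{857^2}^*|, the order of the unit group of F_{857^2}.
|F_{857^2}^*| = 734448

F_{857^2} has 857^2 = 734449 elements; its multiplicative group consists of all nonzero elements, so |F_{857^2}^*| = 734449 - 1 = 734448. (It is cyclic since any finite subgroup of the multiplicative group of a field is cyclic.)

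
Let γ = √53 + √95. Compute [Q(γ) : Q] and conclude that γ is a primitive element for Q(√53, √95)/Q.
[Q(γ) : Q] = 4 (equivalently, Q(γ) = Q(√53, √95))

Obviously Q(γ) ⊆ Q(√53, √95), and [Q(√53, √95):Q] = 4 (since 53, 95 are distinct squarefree integers > 1 with 5035 not a perfect square). To show equality we compute the minimal polynomial of γ. From γ = √53 + √95: γ^2 = 53 + 2√(5035) + 95 = 148 + 2√(5035), so γ^2 - 148 = 2√(5035); squaring, (γ^2 - 148)^2 = 4·5035, i.e. γ^4 - 296γ^2 + 21904 - 20140 = 0, i.e. γ^4 - 296γ^2 + 1764 = 0. So γ is a root of x^4 - 296x^2 + 1764. This polynomial is irreducible over Q: it has no rational root (each ±√53 ± √95 is irrational), and any factorization into two quadratics over Q would force √(5035) ∈ Q (pairing opposite roots) or √53, √95 ∈ Q (other pairings), all impossible. Hence [Q(γ):Q] = 4 = [Q(√53, √95):Q], so Q(γ) = Q(√53, √95).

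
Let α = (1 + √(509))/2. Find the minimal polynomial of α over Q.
m_α(x) = x^2 - x - 127

From 2α - 1 = √(509), squaring gives (2α - 1)^2 = 509, i.e. 4α^2 - 4α + 1 = 509, so α^2 - α + (1 - 509)/4 = 0. Since 509 ≡ 1 (mod 4), (1 - 509)/4 = -127 ∈ Z. The polynomial x^2 - x - 127 has discriminant 1 - 4·(-127) = 509, which is not a perfect square in Q (d = 509 is squarefree and ≠ 1), so x^2 - x - 127 is irreducible over Q. It is the minimal polynomial of α.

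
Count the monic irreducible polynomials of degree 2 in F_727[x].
There are 263901 monic irreducible polynomials of degree 2 over F_727

Each element of F_{727^2} that lies in no proper subfield is a root of exactly one monic irreducible of degree 2 over F_727, and each such polynomial has 2 distinct roots in F_{727^2}. By Möbius inversion the count is N_727(2) = (1/2) Σ_{d|2} μ(2/d) · 727^d = (1/2)(μ(2)·727^1 + μ(1)·727^2) = 527802/2 = 263901.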